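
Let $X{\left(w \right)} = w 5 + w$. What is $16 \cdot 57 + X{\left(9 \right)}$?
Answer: $966$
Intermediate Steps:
$X{\left(w \right)} = 6 w$ ($X{\left(w \right)} = 5 w + w = 6 w$)
$16 \cdot 57 + X{\left(9 \right)} = 16 \cdot 57 + 6 \cdot 9 = 912 + 54 = 966$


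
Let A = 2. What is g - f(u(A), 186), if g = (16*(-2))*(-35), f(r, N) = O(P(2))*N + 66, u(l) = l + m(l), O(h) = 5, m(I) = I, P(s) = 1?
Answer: 124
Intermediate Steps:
u(l) = 2*l (u(l) = l + l = 2*l)
f(r, N) = 66 + 5*N (f(r, N) = 5*N + 66 = 66 + 5*N)
g = 1120 (g = -32*(-35) = 1120)
g - f(u(A), 186) = 1120 - (66 + 5*186) = 1120 - (66 + 930) = 1120 - 1*996 = 1120 - 996 = 124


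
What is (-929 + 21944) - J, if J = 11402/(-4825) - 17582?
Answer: 186241927/4825 ≈ 38599.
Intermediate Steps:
J = -84844552/4825 (J = 11402*(-1/4825) - 17582 = -11402/4825 - 17582 = -84844552/4825 ≈ -17584.)
(-929 + 21944) - J = (-929 + 21944) - 1*(-84844552/4825) = 21015 + 84844552/4825 = 186241927/4825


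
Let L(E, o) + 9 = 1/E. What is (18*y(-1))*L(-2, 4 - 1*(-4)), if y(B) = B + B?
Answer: 342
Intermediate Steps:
L(E, o) = -9 + 1/E
y(B) = 2*B
(18*y(-1))*L(-2, 4 - 1*(-4)) = (18*(2*(-1)))*(-9 + 1/(-2)) = (18*(-2))*(-9 - ½) = -36*(-19/2) = 342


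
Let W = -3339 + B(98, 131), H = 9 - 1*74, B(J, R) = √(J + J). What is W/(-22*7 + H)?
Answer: 3325/219 ≈ 15.183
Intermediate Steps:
B(J, R) = √2*√J (B(J, R) = √(2*J) = √2*√J)
H = -65 (H = 9 - 74 = -65)
W = -3325 (W = -3339 + √2*√98 = -3339 + √2*(7*√2) = -3339 + 14 = -3325)
W/(-22*7 + H) = -3325/(-22*7 - 65) = -3325/(-154 - 65) = -3325/(-219) = -3325*(-1/219) = 3325/219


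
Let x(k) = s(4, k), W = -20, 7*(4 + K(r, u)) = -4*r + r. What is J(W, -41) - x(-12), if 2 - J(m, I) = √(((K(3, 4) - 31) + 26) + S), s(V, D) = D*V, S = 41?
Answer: 50 - √1505/7 ≈ 44.458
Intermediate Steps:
K(r, u) = -4 - 3*r/7 (K(r, u) = -4 + (-4*r + r)/7 = -4 + (-3*r)/7 = -4 - 3*r/7)
J(m, I) = 2 - √1505/7 (J(m, I) = 2 - √((((-4 - 3/7*3) - 31) + 26) + 41) = 2 - √((((-4 - 9/7) - 31) + 26) + 41) = 2 - √(((-37/7 - 31) + 26) + 41) = 2 - √((-254/7 + 26) + 41) = 2 - √(-72/7 + 41) = 2 - √(215/7) = 2 - √1505/7)
x(k) = 4*k (x(k) = k*4 = 4*k)
J(W, -41) - x(-12) = (2 - √1505/7) - 4*(-12) = (2 - √1505/7) - 1*(-48) = (2 - √1505/7) + 48 = 50 - √1505/7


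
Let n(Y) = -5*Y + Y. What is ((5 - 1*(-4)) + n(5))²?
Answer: 121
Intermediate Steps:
n(Y) = -4*Y
((5 - 1*(-4)) + n(5))² = ((5 - 1*(-4)) - 4*5)² = ((5 + 4) - 20)² = (9 - 20)² = (-11)² = 121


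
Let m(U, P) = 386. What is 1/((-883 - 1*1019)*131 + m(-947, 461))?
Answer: -1/248776 ≈ -4.0197e-6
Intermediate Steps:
1/((-883 - 1*1019)*131 + m(-947, 461)) = 1/((-883 - 1*1019)*131 + 386) = 1/((-883 - 1019)*131 + 386) = 1/(-1902*131 + 386) = 1/(-249162 + 386) = 1/(-248776) = -1/248776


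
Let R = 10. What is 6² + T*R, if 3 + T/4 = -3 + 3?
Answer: -84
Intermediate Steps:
T = -12 (T = -12 + 4*(-3 + 3) = -12 + 4*0 = -12 + 0 = -12)
6² + T*R = 6² - 12*10 = 36 - 120 = -84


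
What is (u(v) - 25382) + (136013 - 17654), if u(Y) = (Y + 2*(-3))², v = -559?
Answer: 412202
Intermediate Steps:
u(Y) = (-6 + Y)² (u(Y) = (Y - 6)² = (-6 + Y)²)
(u(v) - 25382) + (136013 - 17654) = ((-6 - 559)² - 25382) + (136013 - 17654) = ((-565)² - 25382) + 118359 = (319225 - 25382) + 118359 = 293843 + 118359 = 412202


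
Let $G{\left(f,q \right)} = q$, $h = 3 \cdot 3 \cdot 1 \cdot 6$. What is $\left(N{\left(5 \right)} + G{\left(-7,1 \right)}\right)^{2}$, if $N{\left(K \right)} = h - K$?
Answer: $2500$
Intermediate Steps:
$h = 54$ ($h = 9 \cdot 1 \cdot 6 = 9 \cdot 6 = 54$)
$N{\left(K \right)} = 54 - K$
$\left(N{\left(5 \right)} + G{\left(-7,1 \right)}\right)^{2} = \left(\left(54 - 5\right) + 1\right)^{2} = \left(49 + 1\right)^{2} = 50^{2} = 2500$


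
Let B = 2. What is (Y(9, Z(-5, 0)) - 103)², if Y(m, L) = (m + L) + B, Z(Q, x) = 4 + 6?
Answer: 6724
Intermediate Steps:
Z(Q, x) = 10
Y(m, L) = 2 + L + m (Y(m, L) = (m + L) + 2 = (L + m) + 2 = 2 + L + m)
(Y(9, Z(-5, 0)) - 103)² = ((2 + 10 + 9) - 103)² = (21 - 103)² = (-82)² = 6724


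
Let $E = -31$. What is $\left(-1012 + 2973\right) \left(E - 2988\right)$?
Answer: $-5920259$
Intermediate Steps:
$\left(-1012 + 2973\right) \left(E - 2988\right) = \left(-1012 + 2973\right) \left(-31 - 2988\right) = 1961 \left(-3019\right) = -5920259$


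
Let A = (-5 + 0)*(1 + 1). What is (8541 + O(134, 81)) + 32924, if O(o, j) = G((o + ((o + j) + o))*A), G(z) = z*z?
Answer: 23370365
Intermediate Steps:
A = -10 (A = -5*2 = -10)
G(z) = z²
O(o, j) = (-30*o - 10*j)² (O(o, j) = ((o + ((o + j) + o))*(-10))² = ((o + ((j + o) + o))*(-10))² = ((o + (j + 2*o))*(-10))² = ((j + 3*o)*(-10))² = (-30*o - 10*j)²)
(8541 + O(134, 81)) + 32924 = (8541 + 100*(81 + 3*134)²) + 32924 = (8541 + 100*(81 + 402)²) + 32924 = (8541 + 100*483²) + 32924 = (8541 + 100*233289) + 32924 = (8541 + 23328900) + 32924 = 23337441 + 32924 = 23370365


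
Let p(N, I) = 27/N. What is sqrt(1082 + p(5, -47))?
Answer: sqrt(27185)/5 ≈ 32.976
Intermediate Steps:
sqrt(1082 + p(5, -47)) = sqrt(1082 + 27/5) = sqrt(5437/5) = sqrt(27185)/5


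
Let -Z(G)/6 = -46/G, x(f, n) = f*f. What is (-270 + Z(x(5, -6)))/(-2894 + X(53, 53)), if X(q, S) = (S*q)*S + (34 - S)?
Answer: -249/140350 ≈ -0.0017741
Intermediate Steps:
x(f, n) = f²
X(q, S) = 34 - S + q*S² (X(q, S) = q*S² + (34 - S) = 34 - S + q*S²)
Z(G) = 276/G (Z(G) = -(-276)/G = 276/G)
(-270 + Z(x(5, -6)))/(-2894 + X(53, 53)) = (-270 + 276/(5²))/(-2894 + (34 - 1*53 + 53*53²)) = (-270 + 276/25)/(-2894 + (34 - 53 + 53*2809)) = (-270 + 276*(1/25))/(-2894 + (34 - 53 + 148877)) = (-270 + 276/25)/(-2894 + 148858) = -6474/25/145964 = -6474/25*1/145964 = -249/140350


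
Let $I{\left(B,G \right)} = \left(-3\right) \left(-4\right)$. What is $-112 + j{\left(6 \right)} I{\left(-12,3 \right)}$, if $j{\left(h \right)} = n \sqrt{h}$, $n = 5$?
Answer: $-112 + 60 \sqrt{6} \approx 34.969$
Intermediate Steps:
$I{\left(B,G \right)} = 12$
$j{\left(h \right)} = 5 \sqrt{h}$
$-112 + j{\left(6 \right)} I{\left(-12,3 \right)} = -112 + 5 \sqrt{6} \cdot 12 = -112 + 60 \sqrt{6}$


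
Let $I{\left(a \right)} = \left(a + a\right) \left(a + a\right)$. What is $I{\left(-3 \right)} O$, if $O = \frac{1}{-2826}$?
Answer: $- \frac{2}{157} \approx -0.012739$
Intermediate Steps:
$O = - \frac{1}{2826} \approx -0.00035386$
$I{\left(a \right)} = 4 a^{2}$ ($I{\left(a \right)} = 2 a 2 a = 4 a^{2}$)
$I{\left(-3 \right)} O = 4 \left(-3\right)^{2} \left(- \frac{1}{2826}\right) = 4 \cdot 9 \left(- \frac{1}{2826}\right) = 36 \left(- \frac{1}{2826}\right) = - \frac{2}{157}$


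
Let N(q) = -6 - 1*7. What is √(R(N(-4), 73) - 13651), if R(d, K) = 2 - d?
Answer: 2*I*√3409 ≈ 116.77*I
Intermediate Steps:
N(q) = -13 (N(q) = -6 - 7 = -13)
√(R(N(-4), 73) - 13651) = √((2 - 1*(-13)) - 13651) = √((2 + 13) - 13651) = √(15 - 13651) = √(-13636) = 2*I*√3409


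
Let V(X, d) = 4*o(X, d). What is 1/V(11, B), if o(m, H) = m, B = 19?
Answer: 1/44 ≈ 0.022727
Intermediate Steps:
V(X, d) = 4*X
1/V(11, B) = 1/(4*11) = 1/44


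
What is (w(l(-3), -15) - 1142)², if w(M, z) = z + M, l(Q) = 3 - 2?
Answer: 1336336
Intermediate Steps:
l(Q) = 1
w(M, z) = M + z
(w(l(-3), -15) - 1142)² = ((1 - 15) - 1142)² = (-14 - 1142)² = (-1156)² = 1336336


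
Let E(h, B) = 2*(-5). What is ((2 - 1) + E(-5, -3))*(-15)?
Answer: 135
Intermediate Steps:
E(h, B) = -10
((2 - 1) + E(-5, -3))*(-15) = ((2 - 1) - 10)*(-15) = (1 - 10)*(-15) = -9*(-15) = 135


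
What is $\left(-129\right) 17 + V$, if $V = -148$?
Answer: $-2341$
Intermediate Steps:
$\left(-129\right) 17 + V = \left(-129\right) 17 - 148 = -2193 - 148 = -2341$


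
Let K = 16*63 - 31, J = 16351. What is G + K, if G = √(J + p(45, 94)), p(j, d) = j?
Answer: 977 + 2*√4099 ≈ 1105.0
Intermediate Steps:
K = 977 (K = 1008 - 31 = 977)
G = 2*√4099 (G = √(16351 + 45) = √16396 = 2*√4099 ≈ 128.05)
G + K = 2*√4099 + 977 = 977 + 2*√4099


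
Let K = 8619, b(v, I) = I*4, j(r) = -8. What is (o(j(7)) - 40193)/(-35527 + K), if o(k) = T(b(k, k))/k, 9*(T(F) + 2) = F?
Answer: 1446923/968688 ≈ 1.4937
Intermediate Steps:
b(v, I) = 4*I
T(F) = -2 + F/9
o(k) = (-2 + 4*k/9)/k (o(k) = (-2 + (4*k)/9)/k = (-2 + 4*k/9)/k)
(o(j(7)) - 40193)/(-35527 + K) = ((4/9 - 2/(-8)) - 40193)/(-35527 + 8619) = ((4/9 - 2*(-⅛)) - 40193)/(-26908) = ((4/9 + ¼) - 40193)*(-1/26908) = (25/36 - 40193)*(-1/26908) = -1446923/36*(-1/26908) = 1446923/968688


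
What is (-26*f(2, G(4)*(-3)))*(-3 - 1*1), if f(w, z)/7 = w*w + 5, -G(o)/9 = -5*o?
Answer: 6552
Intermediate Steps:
G(o) = 45*o (G(o) = -(-45)*o = 45*o)
f(w, z) = 35 + 7*w² (f(w, z) = 7*(w*w + 5) = 7*(w² + 5) = 7*(5 + w²) = 35 + 7*w²)
(-26*f(2, G(4)*(-3)))*(-3 - 1*1) = (-26*(35 + 7*2²))*(-3 - 1*1) = (-26*(35 + 7*4))*(-3 - 1) = -26*(35 + 28)*(-4) = -26*63*(-4) = -1638*(-4) = 6552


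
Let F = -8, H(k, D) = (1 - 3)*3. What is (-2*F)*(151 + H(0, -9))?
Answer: 2320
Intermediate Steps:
H(k, D) = -6 (H(k, D) = -2*3 = -6)
(-2*F)*(151 + H(0, -9)) = (-2*(-8))*(151 - 6) = 16*145 = 2320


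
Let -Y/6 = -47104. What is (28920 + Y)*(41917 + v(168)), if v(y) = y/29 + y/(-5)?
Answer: 1892297382552/145 ≈ 1.3050e+10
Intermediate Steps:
v(y) = -24*y/145 (v(y) = y*(1/29) + y*(-1/5) = y/29 - y/5 = -24*y/145)
Y = 282624 (Y = -6*(-47104) = 282624)
(28920 + Y)*(41917 + v(168)) = (28920 + 282624)*(41917 - 24/145*168) = 311544*(41917 - 4032/145) = 311544*(6073933/145) = 1892297382552/145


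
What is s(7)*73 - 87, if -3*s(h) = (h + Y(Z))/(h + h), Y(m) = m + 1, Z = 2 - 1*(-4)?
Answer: -334/3 ≈ -111.33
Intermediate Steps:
Z = 6 (Z = 2 + 4 = 6)
Y(m) = 1 + m
s(h) = -(7 + h)/(6*h) (s(h) = -(h + (1 + 6))/(3*(h + h)) = -(h + 7)/(3*(2*h)) = -(7 + h)*1/(2*h)/3 = -(7 + h)/(6*h))
s(7)*73 - 87 = ((⅙)*(-7 - 1*7)/7)*73 - 87 = ((⅙)*(⅐)*(-7 - 7))*73 - 87 = ((⅙)*(⅐)*(-14))*73 - 87 = -⅓*73 - 87 = -73/3 - 87 = -334/3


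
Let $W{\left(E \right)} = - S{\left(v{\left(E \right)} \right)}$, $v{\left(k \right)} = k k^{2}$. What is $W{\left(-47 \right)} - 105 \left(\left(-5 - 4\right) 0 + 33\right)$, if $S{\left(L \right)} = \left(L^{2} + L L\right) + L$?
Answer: $-21558330300$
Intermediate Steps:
$v{\left(k \right)} = k^{3}$
$S{\left(L \right)} = L + 2 L^{2}$ ($S{\left(L \right)} = \left(L^{2} + L^{2}\right) + L = 2 L^{2} + L = L + 2 L^{2}$)
$W{\left(E \right)} = - E^{3} \left(1 + 2 E^{3}\right)$
$W{\left(-47 \right)} - 105 \left(\left(-5 - 4\right) 0 + 33\right) = \left(- \left(-47\right)^{3} - 2 \left(-47\right)^{6}\right) - 105 \left(\left(-5 - 4\right) 0 + 33\right) = \left(\left(-1\right) \left(-103823\right) - 21558430658\right) - 105 \left(\left(-9\right) 0 + 33\right) = \left(103823 - 21558430658\right) - 105 \left(0 + 33\right) = -21558326835 - 105 \cdot 33 = -21558326835 - 3465 = -21558330300$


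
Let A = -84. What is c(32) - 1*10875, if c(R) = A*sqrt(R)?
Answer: -10875 - 336*sqrt(2) ≈ -11350.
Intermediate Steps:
c(R) = -84*sqrt(R)
c(32) - 1*10875 = -336*sqrt(2) - 1*10875 = -336*sqrt(2) - 10875 = -10875 - 336*sqrt(2)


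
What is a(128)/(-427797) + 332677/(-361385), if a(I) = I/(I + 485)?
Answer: -87241116692077/94769443751985 ≈ -0.92056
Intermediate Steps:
a(I) = I/(485 + I)
a(128)/(-427797) + 332677/(-361385) = (128/(485 + 128))/(-427797) + 332677/(-361385) = (128/613)*(-1/427797) + 332677*(-1/361385) = (128*(1/613))*(-1/427797) - 332677/361385 = (128/613)*(-1/427797) - 332677/361385 = -128/262239561 - 332677/361385 = -87241116692077/94769443751985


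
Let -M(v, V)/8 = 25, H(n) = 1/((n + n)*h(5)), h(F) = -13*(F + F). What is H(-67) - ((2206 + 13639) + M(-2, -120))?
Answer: -272535899/17420 ≈ -15645.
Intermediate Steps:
h(F) = -26*F
H(n) = -1/(260*n) (H(n) = 1/((n + n)*((-26*5))) = 1/((2*n)*(-130)) = (1/(2*n))*(-1/130) = -1/(260*n))
M(v, V) = -200 (M(v, V) = -8*25 = -200)
H(-67) - ((2206 + 13639) + M(-2, -120)) = -1/260/(-67) - ((2206 + 13639) - 200) = -1/260*(-1/67) - (15845 - 200) = 1/17420 - 1*15645 = 1/17420 - 15645 = -272535899/17420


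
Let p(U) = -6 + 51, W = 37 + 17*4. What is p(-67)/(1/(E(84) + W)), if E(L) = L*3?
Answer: 16065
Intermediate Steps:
E(L) = 3*L
W = 105 (W = 37 + 68 = 105)
p(U) = 45
p(-67)/(1/(E(84) + W)) = 45/(1/(3*84 + 105)) = 45/(1/(252 + 105)) = 45/(1/357) = 45*357 = 16065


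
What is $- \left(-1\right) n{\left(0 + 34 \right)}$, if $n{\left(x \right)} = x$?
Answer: $34$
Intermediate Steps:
$- \left(-1\right) n{\left(0 + 34 \right)} = - \left(-1\right) \left(0 + 34\right) = - \left(-1\right) 34 = \left(-1\right) \left(-34\right) = 34$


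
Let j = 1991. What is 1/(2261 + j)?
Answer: 1/4252 ≈ 0.00023518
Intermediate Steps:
1/(2261 + j) = 1/(2261 + 1991) = 1/4252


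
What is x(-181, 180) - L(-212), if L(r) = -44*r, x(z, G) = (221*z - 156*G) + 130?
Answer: -77279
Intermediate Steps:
x(z, G) = 130 - 156*G + 221*z (x(z, G) = (-156*G + 221*z) + 130 = 130 - 156*G + 221*z)
x(-181, 180) - L(-212) = (130 - 156*180 + 221*(-181)) - (-44)*(-212) = (130 - 28080 - 40001) - 1*9328 = -67951 - 9328 = -77279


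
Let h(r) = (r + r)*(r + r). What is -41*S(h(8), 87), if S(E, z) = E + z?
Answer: -14063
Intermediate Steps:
h(r) = 4*r**2 (h(r) = (2*r)*(2*r) = 4*r**2)
-41*S(h(8), 87) = -41*(4*8**2 + 87) = -41*(4*64 + 87) = -41*(256 + 87) = -41*343 = -14063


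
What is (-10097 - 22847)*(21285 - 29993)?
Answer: 286876352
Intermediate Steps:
(-10097 - 22847)*(21285 - 29993) = -32944*(-8708) = 286876352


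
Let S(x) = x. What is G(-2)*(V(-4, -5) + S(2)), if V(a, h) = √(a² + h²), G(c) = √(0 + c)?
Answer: I*√2*(2 + √41) ≈ 11.884*I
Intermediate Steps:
G(c) = √c
G(-2)*(V(-4, -5) + S(2)) = √(-2)*(√((-4)² + (-5)²) + 2) = (I*√2)*(√(16 + 25) + 2) = (I*√2)*(√41 + 2) = (I*√2)*(2 + √41) = I*√2*(2 + √41)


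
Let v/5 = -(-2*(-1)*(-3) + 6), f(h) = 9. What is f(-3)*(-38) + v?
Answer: -342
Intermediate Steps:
v = 0 (v = 5*(-(-2*(-1)*(-3) + 6)) = 5*(-(2*(-3) + 6)) = 5*(-(-6 + 6)) = 5*(-1*0) = 5*0 = 0)
f(-3)*(-38) + v = 9*(-38) + 0 = -342 + 0 = -342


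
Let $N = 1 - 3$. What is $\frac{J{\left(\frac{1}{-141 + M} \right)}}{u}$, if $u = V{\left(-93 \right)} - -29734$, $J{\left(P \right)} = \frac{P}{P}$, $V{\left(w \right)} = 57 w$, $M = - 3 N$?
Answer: $\frac{1}{24433} \approx 4.0928 \cdot 10^{-5}$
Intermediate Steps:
$N = -2$
$M = 6$ ($M = \left(-3\right) \left(-2\right) = 6$)
$J{\left(P \right)} = 1$
$u = 24433$ ($u = 57 \left(-93\right) - -29734 = -5301 + 29734 = 24433$)
$\frac{J{\left(\frac{1}{-141 + M} \right)}}{u} = 1 \cdot \frac{1}{24433} = \frac{1}{24433}$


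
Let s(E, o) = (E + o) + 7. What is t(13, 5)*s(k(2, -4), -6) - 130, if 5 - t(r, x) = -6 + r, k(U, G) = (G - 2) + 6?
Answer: -132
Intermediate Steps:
k(U, G) = 4 + G (k(U, G) = (-2 + G) + 6 = 4 + G)
t(r, x) = 11 - r (t(r, x) = 5 - (-6 + r) = 5 + (6 - r) = 11 - r)
s(E, o) = 7 + E + o
t(13, 5)*s(k(2, -4), -6) - 130 = (11 - 1*13)*(7 + (4 - 4) - 6) - 130 = (11 - 13)*(7 + 0 - 6) - 130 = -2*1 - 130 = -2 - 130 = -132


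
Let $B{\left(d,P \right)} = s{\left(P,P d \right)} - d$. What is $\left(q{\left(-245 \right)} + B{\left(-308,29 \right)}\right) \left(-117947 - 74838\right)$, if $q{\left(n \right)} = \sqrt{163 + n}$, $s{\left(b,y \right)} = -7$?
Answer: $-58028285 - 192785 i \sqrt{82} \approx -5.8028 \cdot 10^{7} - 1.7457 \cdot 10^{6} i$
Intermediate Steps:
$B{\left(d,P \right)} = -7 - d$
$\left(q{\left(-245 \right)} + B{\left(-308,29 \right)}\right) \left(-117947 - 74838\right) = \left(\sqrt{163 - 245} - -301\right) \left(-117947 - 74838\right) = \left(\sqrt{-82} + \left(-7 + 308\right)\right) \left(-192785\right) = \left(i \sqrt{82} + 301\right) \left(-192785\right) = \left(301 + i \sqrt{82}\right) \left(-192785\right) = -58028285 - 192785 i \sqrt{82}$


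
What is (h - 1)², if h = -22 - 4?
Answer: 729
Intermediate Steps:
h = -26
(h - 1)² = (-26 - 1)² = (-27)² = 729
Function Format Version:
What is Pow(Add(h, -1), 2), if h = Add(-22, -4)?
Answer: 729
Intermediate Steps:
h = -26
Pow(Add(h, -1), 2) = Pow(Add(-26, -1), 2) = Pow(-27, 2) = 729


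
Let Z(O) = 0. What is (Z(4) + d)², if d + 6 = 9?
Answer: 9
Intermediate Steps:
d = 3 (d = -6 + 9 = 3)
(Z(4) + d)² = (0 + 3)² = 3² = 9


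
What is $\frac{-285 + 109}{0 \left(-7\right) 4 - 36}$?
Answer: $\frac{44}{9} \approx 4.8889$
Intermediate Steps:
$\frac{-285 + 109}{0 \left(-7\right) 4 - 36} = - \frac{176}{0 \cdot 4 - 36} = - \frac{176}{0 - 36} = - \frac{176}{-36} = \left(-176\right) \left(- \frac{1}{36}\right) = \frac{44}{9}$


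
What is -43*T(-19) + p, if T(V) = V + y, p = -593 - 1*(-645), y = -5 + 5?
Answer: 869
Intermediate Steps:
y = 0
p = 52 (p = -593 + 645 = 52)
T(V) = V (T(V) = V + 0 = V)
-43*T(-19) + p = -43*(-19) + 52 = 817 + 52 = 869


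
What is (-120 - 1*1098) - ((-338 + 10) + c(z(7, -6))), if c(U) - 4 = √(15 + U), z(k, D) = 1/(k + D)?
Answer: -898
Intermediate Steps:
z(k, D) = 1/(D + k)
c(U) = 4 + √(15 + U)
(-120 - 1*1098) - ((-338 + 10) + c(z(7, -6))) = (-120 - 1*1098) - ((-338 + 10) + (4 + √(15 + 1/(-6 + 7)))) = (-120 - 1098) - (-328 + (4 + √(15 + 1/1))) = -1218 - (-328 + (4 + √(15 + 1))) = -1218 - (-328 + (4 + √16)) = -1218 - (-328 + (4 + 4)) = -1218 - (-328 + 8) = -1218 - 1*(-320) = -1218 + 320 = -898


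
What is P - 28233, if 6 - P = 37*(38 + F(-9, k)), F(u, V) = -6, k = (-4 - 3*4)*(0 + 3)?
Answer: -29411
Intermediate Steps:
k = -48 (k = (-4 - 12)*3 = -16*3 = -48)
P = -1178 (P = 6 - 37*(38 - 6) = 6 - 37*32 = 6 - 1*1184 = 6 - 1184 = -1178)
P - 28233 = -1178 - 28233 = -29411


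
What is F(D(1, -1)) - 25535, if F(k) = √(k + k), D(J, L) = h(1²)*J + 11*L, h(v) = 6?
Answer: -25535 + I*√10 ≈ -25535.0 + 3.1623*I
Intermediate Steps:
D(J, L) = 6*J + 11*L
F(k) = √2*√k (F(k) = √(2*k) = √2*√k)
F(D(1, -1)) - 25535 = √2*√(6*1 + 11*(-1)) - 25535 = √2*√(6 - 11) - 25535 = √2*√(-5) - 25535 = √2*(I*√5) - 25535 = I*√10 - 25535 = -25535 + I*√10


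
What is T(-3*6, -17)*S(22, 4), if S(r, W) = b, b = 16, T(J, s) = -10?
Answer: -160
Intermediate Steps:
S(r, W) = 16
T(-3*6, -17)*S(22, 4) = -10*16 = -160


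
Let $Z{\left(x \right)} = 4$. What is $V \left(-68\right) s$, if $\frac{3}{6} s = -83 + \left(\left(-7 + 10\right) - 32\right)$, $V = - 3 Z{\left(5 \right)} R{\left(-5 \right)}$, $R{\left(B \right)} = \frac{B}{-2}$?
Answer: $-456960$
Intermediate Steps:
$R{\left(B \right)} = - \frac{B}{2}$ ($R{\left(B \right)} = B \left(- \frac{1}{2}\right) = - \frac{B}{2}$)
$V = -30$ ($V = \left(-3\right) 4 \left(\left(- \frac{1}{2}\right) \left(-5\right)\right) = \left(-12\right) \frac{5}{2} = -30$)
$s = -224$ ($s = 2 \left(-83 + \left(\left(-7 + 10\right) - 32\right)\right) = 2 \left(-83 + \left(3 - 32\right)\right) = 2 \left(-83 - 29\right) = 2 \left(-112\right) = -224$)
$V \left(-68\right) s = \left(-30\right) \left(-68\right) \left(-224\right) = 2040 \left(-224\right) = -456960$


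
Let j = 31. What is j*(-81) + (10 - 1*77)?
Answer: -2578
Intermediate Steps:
j*(-81) + (10 - 1*77) = 31*(-81) + (10 - 1*77) = -2511 + (10 - 77) = -2511 - 67 = -2578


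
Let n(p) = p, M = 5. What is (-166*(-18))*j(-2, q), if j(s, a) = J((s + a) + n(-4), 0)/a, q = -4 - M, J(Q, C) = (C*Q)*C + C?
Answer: 0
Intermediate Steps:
J(Q, C) = C + Q*C² (J(Q, C) = Q*C² + C = C + Q*C²)
q = -9 (q = -4 - 1*5 = -4 - 5 = -9)
j(s, a) = 0 (j(s, a) = (0*(1 + 0*((s + a) - 4)))/a = (0*(1 + 0*((a + s) - 4)))/a = (0*(1 + 0*(-4 + a + s)))/a = (0*(1 + 0))/a = (0*1)/a = 0/a = 0)
(-166*(-18))*j(-2, q) = -166*(-18)*0 = 2988*0 = 0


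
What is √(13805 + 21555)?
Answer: 4*√2210 ≈ 188.04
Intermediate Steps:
√(13805 + 21555) = √35360 = 4*√2210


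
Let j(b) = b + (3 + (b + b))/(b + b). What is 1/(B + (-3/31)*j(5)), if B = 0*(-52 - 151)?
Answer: -310/189 ≈ -1.6402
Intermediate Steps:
j(b) = b + (3 + 2*b)/(2*b) (j(b) = b + (3 + 2*b)/((2*b)) = b + (3 + 2*b)*(1/(2*b)) = b + (3 + 2*b)/(2*b))
B = 0 (B = 0*(-203) = 0)
1/(B + (-3/31)*j(5)) = 1/(0 + (-3/31)*(1 + 5 + (3/2)/5)) = 1/(0 + (-3*1/31)*(1 + 5 + (3/2)*(⅕))) = 1/(0 - 3*(1 + 5 + 3/10)/31) = 1/(0 - 3/31*63/10) = 1/(0 - 189/310) = 1/(-189/310) = -310/189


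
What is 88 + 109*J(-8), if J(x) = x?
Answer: -784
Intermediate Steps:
88 + 109*J(-8) = 88 + 109*(-8) = 88 - 872 = -784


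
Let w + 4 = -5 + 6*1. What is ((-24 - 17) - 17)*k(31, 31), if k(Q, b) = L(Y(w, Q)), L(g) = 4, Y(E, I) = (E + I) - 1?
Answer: -232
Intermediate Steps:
w = -3 (w = -4 + (-5 + 6*1) = -4 + (-5 + 6) = -4 + 1 = -3)
Y(E, I) = -1 + E + I
k(Q, b) = 4
((-24 - 17) - 17)*k(31, 31) = ((-24 - 17) - 17)*4 = (-41 - 17)*4 = -58*4 = -232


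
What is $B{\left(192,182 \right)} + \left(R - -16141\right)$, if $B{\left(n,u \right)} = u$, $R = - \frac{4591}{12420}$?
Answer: $\frac{202727069}{12420} \approx 16323.0$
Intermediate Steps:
$R = - \frac{4591}{12420}$ ($R = \left(-4591\right) \frac{1}{12420} = - \frac{4591}{12420} \approx -0.36965$)
$B{\left(192,182 \right)} + \left(R - -16141\right) = 182 - - \frac{200466629}{12420} = 182 + \left(- \frac{4591}{12420} + 16141\right) = 182 + \frac{200466629}{12420} = \frac{202727069}{12420}$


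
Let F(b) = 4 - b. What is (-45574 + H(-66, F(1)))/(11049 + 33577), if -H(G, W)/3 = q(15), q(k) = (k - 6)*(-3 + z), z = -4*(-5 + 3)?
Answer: -45709/44626 ≈ -1.0243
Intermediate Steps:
z = 8 (z = -4*(-2) = 8)
q(k) = -30 + 5*k (q(k) = (k - 6)*(-3 + 8) = (-6 + k)*5 = -30 + 5*k)
H(G, W) = -135 (H(G, W) = -3*(-30 + 5*15) = -3*(-30 + 75) = -3*45 = -135)
(-45574 + H(-66, F(1)))/(11049 + 33577) = (-45574 - 135)/(11049 + 33577) = -45709/44626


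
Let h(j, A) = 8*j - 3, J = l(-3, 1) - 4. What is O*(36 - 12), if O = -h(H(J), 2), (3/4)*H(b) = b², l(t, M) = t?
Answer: -12472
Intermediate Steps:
J = -7 (J = -3 - 4 = -7)
H(b) = 4*b²/3
h(j, A) = -3 + 8*j
O = -1559/3 (O = -(-3 + 8*((4/3)*(-7)²)) = -(-3 + 8*((4/3)*49)) = -(-3 + 8*(196/3)) = -(-3 + 1568/3) = -1*1559/3 = -1559/3 ≈ -519.67)
O*(36 - 12) = -1559*(36 - 12)/3 = -1559/3*24 = -12472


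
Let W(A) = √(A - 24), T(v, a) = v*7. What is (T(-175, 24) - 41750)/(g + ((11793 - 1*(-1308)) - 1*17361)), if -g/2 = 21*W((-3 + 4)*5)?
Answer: 5085375/505031 - 100275*I*√19/1010062 ≈ 10.069 - 0.43273*I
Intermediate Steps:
T(v, a) = 7*v
W(A) = √(-24 + A)
g = -42*I*√19 (g = -42*√(-24 + (-3 + 4)*5) = -42*√(-24 + 1*5) = -42*√(-24 + 5) = -42*√(-19) = -42*I*√19 ≈ -183.07*I)
(T(-175, 24) - 41750)/(g + ((11793 - 1*(-1308)) - 1*17361)) = (7*(-175) - 41750)/(-42*I*√19 + ((11793 - 1*(-1308)) - 1*17361)) = (-1225 - 41750)/(-42*I*√19 + ((11793 + 1308) - 17361)) = -42975/(-42*I*√19 + (13101 - 17361)) = -42975/(-42*I*√19 - 4260) = -42975/(-4260 - 42*I*√19)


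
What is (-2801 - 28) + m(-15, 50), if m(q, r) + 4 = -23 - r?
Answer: -2906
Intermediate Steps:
m(q, r) = -27 - r (m(q, r) = -4 + (-23 - r) = -27 - r)
(-2801 - 28) + m(-15, 50) = (-2801 - 28) + (-27 - 1*50) = -2829 + (-27 - 50) = -2829 - 77 = -2906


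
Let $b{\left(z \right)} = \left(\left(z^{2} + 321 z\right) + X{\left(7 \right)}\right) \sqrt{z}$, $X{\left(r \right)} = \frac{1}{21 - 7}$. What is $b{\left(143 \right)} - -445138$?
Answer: $445138 + \frac{928929 \sqrt{143}}{14} \approx 1.2386 \cdot 10^{6}$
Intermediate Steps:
$X{\left(r \right)} = \frac{1}{14}$
$b{\left(z \right)} = \sqrt{z} \left(\frac{1}{14} + z^{2} + 321 z\right)$ ($b{\left(z \right)} = \left(\left(z^{2} + 321 z\right) + \frac{1}{14}\right) \sqrt{z} = \left(\frac{1}{14} + z^{2} + 321 z\right) \sqrt{z} = \sqrt{z} \left(\frac{1}{14} + z^{2} + 321 z\right)$)
$b{\left(143 \right)} - -445138 = \sqrt{143} \left(\frac{1}{14} + 143^{2} + 321 \cdot 143\right) - -445138 = \sqrt{143} \left(\frac{1}{14} + 20449 + 45903\right) + 445138 = \sqrt{143} \cdot \frac{928929}{14} + 445138 = \frac{928929 \sqrt{143}}{14} + 445138 = 445138 + \frac{928929 \sqrt{143}}{14}$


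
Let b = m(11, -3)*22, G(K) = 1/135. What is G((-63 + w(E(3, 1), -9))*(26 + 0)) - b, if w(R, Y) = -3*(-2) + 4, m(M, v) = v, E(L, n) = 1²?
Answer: 8911/135 ≈ 66.007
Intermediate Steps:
E(L, n) = 1
w(R, Y) = 10 (w(R, Y) = 6 + 4 = 10)
G(K) = 1/135
b = -66 (b = -3*22 = -66)
G((-63 + w(E(3, 1), -9))*(26 + 0)) - b = 1/135 - 1*(-66) = 1/135 + 66 = 8911/135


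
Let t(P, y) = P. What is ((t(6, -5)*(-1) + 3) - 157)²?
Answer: 25600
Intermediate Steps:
((t(6, -5)*(-1) + 3) - 157)² = ((6*(-1) + 3) - 157)² = ((-6 + 3) - 157)² = (-3 - 157)² = (-160)² = 25600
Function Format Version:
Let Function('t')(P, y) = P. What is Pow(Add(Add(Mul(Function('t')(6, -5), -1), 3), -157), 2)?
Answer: 25600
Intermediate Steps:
Pow(Add(Add(Mul(Function('t')(6, -5), -1), 3), -157), 2) = Pow(Add(Add(Mul(6, -1), 3), -157), 2) = Pow(Add(Add(-6, 3), -157), 2) = Pow(Add(-3, -157), 2) = Pow(-160, 2) = 25600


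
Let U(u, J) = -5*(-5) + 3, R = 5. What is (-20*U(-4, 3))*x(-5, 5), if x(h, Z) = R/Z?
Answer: -560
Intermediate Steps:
U(u, J) = 28 (U(u, J) = 25 + 3 = 28)
x(h, Z) = 5/Z
(-20*U(-4, 3))*x(-5, 5) = (-20*28)*(5/5) = -2800/5 = -560*1 = -560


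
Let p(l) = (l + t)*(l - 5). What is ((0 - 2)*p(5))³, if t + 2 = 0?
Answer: 0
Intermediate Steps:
t = -2 (t = -2 + 0 = -2)
p(l) = (-5 + l)*(-2 + l) (p(l) = (l - 2)*(l - 5) = (-2 + l)*(-5 + l) = (-5 + l)*(-2 + l))
((0 - 2)*p(5))³ = ((0 - 2)*(10 + 5² - 7*5))³ = (-2*(10 + 25 - 35))³ = (-2*0)³ = 0³ = 0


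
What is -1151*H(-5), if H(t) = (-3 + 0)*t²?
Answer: 86325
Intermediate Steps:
H(t) = -3*t²
-1151*H(-5) = -(-3453)*(-5)² = -(-3453)*25 = -1151*(-75) = 86325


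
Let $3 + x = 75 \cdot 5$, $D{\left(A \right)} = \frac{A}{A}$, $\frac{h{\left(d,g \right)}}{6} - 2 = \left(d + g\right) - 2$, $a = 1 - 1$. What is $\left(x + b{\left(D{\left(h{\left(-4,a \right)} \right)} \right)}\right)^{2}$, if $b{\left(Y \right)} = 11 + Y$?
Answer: $147456$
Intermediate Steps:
$a = 0$ ($a = 1 - 1 = 0$)
$h{\left(d,g \right)} = 6 d + 6 g$ ($h{\left(d,g \right)} = 12 + 6 \left(\left(d + g\right) - 2\right) = 12 + 6 \left(-2 + d + g\right) = 12 + \left(-12 + 6 d + 6 g\right) = 6 d + 6 g$)
$D{\left(A \right)} = 1$
$x = 372$ ($x = -3 + 75 \cdot 5 = -3 + 375 = 372$)
$\left(x + b{\left(D{\left(h{\left(-4,a \right)} \right)} \right)}\right)^{2} = \left(372 + \left(11 + 1\right)\right)^{2} = \left(372 + 12\right)^{2} = 384^{2} = 147456$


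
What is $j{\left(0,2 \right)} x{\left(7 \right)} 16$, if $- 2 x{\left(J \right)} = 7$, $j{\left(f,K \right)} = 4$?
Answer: $-224$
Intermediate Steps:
$x{\left(J \right)} = - \frac{7}{2}$ ($x{\left(J \right)} = \left(- \frac{1}{2}\right) 7 = - \frac{7}{2}$)
$j{\left(0,2 \right)} x{\left(7 \right)} 16 = 4 \left(- \frac{7}{2}\right) 16 = \left(-14\right) 16 = -224$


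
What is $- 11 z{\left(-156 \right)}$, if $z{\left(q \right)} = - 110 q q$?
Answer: $29446560$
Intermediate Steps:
$z{\left(q \right)} = - 110 q^{2}$
$- 11 z{\left(-156 \right)} = - 11 \left(- 110 \left(-156\right)^{2}\right) = - 11 \left(\left(-110\right) 24336\right) = \left(-11\right) \left(-2676960\right) = 29446560$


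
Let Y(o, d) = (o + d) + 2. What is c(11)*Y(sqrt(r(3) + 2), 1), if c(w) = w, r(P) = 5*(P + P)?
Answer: 33 + 44*sqrt(2) ≈ 95.225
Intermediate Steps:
r(P) = 10*P (r(P) = 5*(2*P) = 10*P)
Y(o, d) = 2 + d + o (Y(o, d) = (d + o) + 2 = 2 + d + o)
c(11)*Y(sqrt(r(3) + 2), 1) = 11*(2 + 1 + sqrt(10*3 + 2)) = 11*(2 + 1 + sqrt(30 + 2)) = 11*(2 + 1 + sqrt(32)) = 11*(2 + 1 + 4*sqrt(2)) = 11*(3 + 4*sqrt(2)) = 33 + 44*sqrt(2)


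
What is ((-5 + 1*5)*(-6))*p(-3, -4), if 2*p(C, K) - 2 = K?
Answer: 0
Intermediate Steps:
p(C, K) = 1 + K/2
((-5 + 1*5)*(-6))*p(-3, -4) = ((-5 + 1*5)*(-6))*(1 + (½)*(-4)) = ((-5 + 5)*(-6))*(1 - 2) = (0*(-6))*(-1) = 0*(-1) = 0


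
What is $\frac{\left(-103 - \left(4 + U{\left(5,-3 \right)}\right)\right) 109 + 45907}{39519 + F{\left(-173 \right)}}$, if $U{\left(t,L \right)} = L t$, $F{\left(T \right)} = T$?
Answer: $\frac{35879}{39346} \approx 0.91188$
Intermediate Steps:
$\frac{\left(-103 - \left(4 + U{\left(5,-3 \right)}\right)\right) 109 + 45907}{39519 + F{\left(-173 \right)}} = \frac{\left(-103 - \left(4 - 15\right)\right) 109 + 45907}{39519 - 173} = \frac{\left(-103 - -11\right) 109 + 45907}{39346} = \left(\left(-103 + \left(-4 + 15\right)\right) 109 + 45907\right) \frac{1}{39346} = \left(\left(-103 + 11\right) 109 + 45907\right) \frac{1}{39346} = \left(\left(-92\right) 109 + 45907\right) \frac{1}{39346} = \left(-10028 + 45907\right) \frac{1}{39346} = 35879 \cdot \frac{1}{39346} = \frac{35879}{39346}$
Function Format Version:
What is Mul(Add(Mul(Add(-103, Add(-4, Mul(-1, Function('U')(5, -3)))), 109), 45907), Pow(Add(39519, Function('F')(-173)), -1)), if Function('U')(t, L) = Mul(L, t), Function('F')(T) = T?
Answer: Rational(35879, 39346) ≈ 0.91188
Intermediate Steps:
Mul(Add(Mul(Add(-103, Add(-4, Mul(-1, Function('U')(5, -3)))), 109), 45907), Pow(Add(39519, Function('F')(-173)), -1)) = Mul(Add(Mul(Add(-103, Add(-4, Mul(-1, Mul(-3, 5)))), 109), 45907), Pow(Add(39519, -173), -1)) = Mul(Add(Mul(Add(-103, Add(-4, Mul(-1, -15))), 109), 45907), Pow(39346, -1)) = Mul(Add(Mul(Add(-103, Add(-4, 15)), 109), 45907), Rational(1, 39346)) = Mul(Add(Mul(Add(-103, 11), 109), 45907), Rational(1, 39346)) = Mul(Add(Mul(-92, 109), 45907), Rational(1, 39346)) = Mul(Add(-10028, 45907), Rational(1, 39346)) = Mul(35879, Rational(1, 39346)) = Rational(35879, 39346)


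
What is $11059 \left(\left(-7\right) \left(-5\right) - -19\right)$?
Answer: $597186$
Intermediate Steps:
$11059 \left(\left(-7\right) \left(-5\right) - -19\right) = 11059 \left(35 + 19\right) = 11059 \cdot 54 = 597186$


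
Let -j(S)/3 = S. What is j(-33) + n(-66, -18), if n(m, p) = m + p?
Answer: 15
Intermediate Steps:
j(S) = -3*S
j(-33) + n(-66, -18) = -3*(-33) + (-66 - 18) = 99 - 84 = 15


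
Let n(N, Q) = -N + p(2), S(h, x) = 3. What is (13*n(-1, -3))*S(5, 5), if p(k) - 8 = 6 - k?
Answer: 507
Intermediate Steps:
p(k) = 14 - k (p(k) = 8 + (6 - k) = 14 - k)
n(N, Q) = 12 - N (n(N, Q) = -N + (14 - 1*2) = -N + (14 - 2) = -N + 12 = 12 - N)
(13*n(-1, -3))*S(5, 5) = (13*(12 - 1*(-1)))*3 = (13*(12 + 1))*3 = (13*13)*3 = 169*3 = 507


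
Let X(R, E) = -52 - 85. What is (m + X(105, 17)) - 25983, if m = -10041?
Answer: -36161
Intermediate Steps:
X(R, E) = -137
(m + X(105, 17)) - 25983 = (-10041 - 137) - 25983 = -10178 - 25983 = -36161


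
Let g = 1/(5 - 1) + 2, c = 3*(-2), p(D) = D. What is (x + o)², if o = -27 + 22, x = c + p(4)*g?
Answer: 4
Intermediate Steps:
c = -6
g = 9/4 (g = 1/4 + 2 = ¼ + 2 = 9/4 ≈ 2.2500)
x = 3 (x = -6 + 4*(9/4) = -6 + 9 = 3)
o = -5
(x + o)² = (3 - 5)² = (-2)² = 4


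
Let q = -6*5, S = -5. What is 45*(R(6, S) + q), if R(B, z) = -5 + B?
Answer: -1305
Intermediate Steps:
q = -30
45*(R(6, S) + q) = 45*((-5 + 6) - 30) = 45*(1 - 30) = 45*(-29) = -1305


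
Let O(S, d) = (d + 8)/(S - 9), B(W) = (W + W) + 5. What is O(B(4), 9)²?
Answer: 289/16 ≈ 18.063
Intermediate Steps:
B(W) = 5 + 2*W (B(W) = 2*W + 5 = 5 + 2*W)
O(S, d) = (8 + d)/(-9 + S)
O(B(4), 9)² = ((8 + 9)/(-9 + (5 + 2*4)))² = (17/(-9 + (5 + 8)))² = (17/(-9 + 13))² = (17/4)² = 289/16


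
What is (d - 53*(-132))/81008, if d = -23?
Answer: 6973/81008 ≈ 0.086078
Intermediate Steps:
d = -23 (d = -1*23 = -23)
(d - 53*(-132))/81008 = (-23 - 53*(-132))/81008 = (-23 + 6996)*(1/81008) = 6973*(1/81008) = 6973/81008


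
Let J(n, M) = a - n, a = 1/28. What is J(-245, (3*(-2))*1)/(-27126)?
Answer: -2287/253176 ≈ -0.0090332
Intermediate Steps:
a = 1/28 ≈ 0.035714
J(n, M) = 1/28 - n
J(-245, (3*(-2))*1)/(-27126) = (1/28 - 1*(-245))/(-27126) = (1/28 + 245)*(-1/27126) = (6861/28)*(-1/27126) = -2287/253176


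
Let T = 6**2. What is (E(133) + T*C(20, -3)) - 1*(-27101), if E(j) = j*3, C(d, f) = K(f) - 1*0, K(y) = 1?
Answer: 27536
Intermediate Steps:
T = 36
C(d, f) = 1 (C(d, f) = 1 - 1*0 = 1 + 0 = 1)
E(j) = 3*j
(E(133) + T*C(20, -3)) - 1*(-27101) = (3*133 + 36*1) - 1*(-27101) = (399 + 36) + 27101 = 435 + 27101 = 27536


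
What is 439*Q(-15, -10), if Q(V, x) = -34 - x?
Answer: -10536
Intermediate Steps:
439*Q(-15, -10) = 439*(-34 - 1*(-10)) = 439*(-34 + 10) = 439*(-24) = -10536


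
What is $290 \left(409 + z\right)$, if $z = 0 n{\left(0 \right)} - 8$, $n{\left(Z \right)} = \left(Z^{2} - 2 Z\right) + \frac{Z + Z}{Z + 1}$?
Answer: $116290$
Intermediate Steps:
$n{\left(Z \right)} = Z^{2} - 2 Z + \frac{2 Z}{1 + Z}$ ($n{\left(Z \right)} = \left(Z^{2} - 2 Z\right) + \frac{2 Z}{1 + Z} = Z^{2} - 2 Z + \frac{2 Z}{1 + Z}$)
$z = -8$ ($z = 0 \frac{0^{2} \left(-1 + 0\right)}{1 + 0} - 8 = 0 \cdot 0 \cdot 1^{-1} \left(-1\right) - 8 = 0 \cdot 0 \cdot 1 \left(-1\right) - 8 = 0 \cdot 0 - 8 = 0 - 8 = -8$)
$290 \left(409 + z\right) = 290 \left(409 - 8\right) = 290 \cdot 401 = 116290$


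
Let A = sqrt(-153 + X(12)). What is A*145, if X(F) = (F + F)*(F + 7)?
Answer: 145*sqrt(303) ≈ 2524.0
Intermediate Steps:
X(F) = 2*F*(7 + F) (X(F) = (2*F)*(7 + F) = 2*F*(7 + F))
A = sqrt(303) (A = sqrt(-153 + 2*12*(7 + 12)) = sqrt(-153 + 2*12*19) = sqrt(-153 + 456) = sqrt(303) ≈ 17.407)
A*145 = sqrt(303)*145 = 145*sqrt(303)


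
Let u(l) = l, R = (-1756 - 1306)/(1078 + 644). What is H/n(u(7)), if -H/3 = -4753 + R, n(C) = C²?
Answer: 4093864/14063 ≈ 291.11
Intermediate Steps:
R = -1531/861 (R = -3062/1722 = -3062*1/1722 = -1531/861 ≈ -1.7782)
H = 4093864/287 (H = -3*(-4753 - 1531/861) = -3*(-4093864/861) = 4093864/287 ≈ 14264.)
H/n(u(7)) = 4093864/(287*(7²)) = (4093864/287)/49 = (4093864/287)*(1/49) = 4093864/14063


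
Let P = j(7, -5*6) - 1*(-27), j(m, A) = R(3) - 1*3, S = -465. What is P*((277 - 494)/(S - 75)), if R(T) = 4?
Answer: 1519/135 ≈ 11.252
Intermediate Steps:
j(m, A) = 1 (j(m, A) = 4 - 1*3 = 4 - 3 = 1)
P = 28 (P = 1 - 1*(-27) = 1 + 27 = 28)
P*((277 - 494)/(S - 75)) = 28*((277 - 494)/(-465 - 75)) = 28*(-217/(-540)) = 28*(-217*(-1/540)) = 28*(217/540) = 1519/135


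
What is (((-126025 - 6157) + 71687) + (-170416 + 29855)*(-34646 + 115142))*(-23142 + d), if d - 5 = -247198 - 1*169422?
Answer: 4975700388363507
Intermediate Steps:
d = -416615 (d = 5 + (-247198 - 1*169422) = 5 + (-247198 - 169422) = 5 - 416620 = -416615)
(((-126025 - 6157) + 71687) + (-170416 + 29855)*(-34646 + 115142))*(-23142 + d) = (((-126025 - 6157) + 71687) + (-170416 + 29855)*(-34646 + 115142))*(-23142 - 416615) = ((-132182 + 71687) - 140561*80496)*(-439757) = (-60495 - 11314598256)*(-439757) = -11314658751*(-439757) = 4975700388363507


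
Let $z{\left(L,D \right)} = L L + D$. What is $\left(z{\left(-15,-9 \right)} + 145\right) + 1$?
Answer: $362$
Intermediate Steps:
$z{\left(L,D \right)} = D + L^{2}$ ($z{\left(L,D \right)} = L^{2} + D = D + L^{2}$)
$\left(z{\left(-15,-9 \right)} + 145\right) + 1 = \left(\left(-9 + \left(-15\right)^{2}\right) + 145\right) + 1 = \left(\left(-9 + 225\right) + 145\right) + 1 = \left(216 + 145\right) + 1 = 361 + 1 = 362$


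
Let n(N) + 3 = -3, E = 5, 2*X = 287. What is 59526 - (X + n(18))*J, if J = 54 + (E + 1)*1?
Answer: 51276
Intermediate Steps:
X = 287/2 (X = (½)*287 = 287/2 ≈ 143.50)
n(N) = -6 (n(N) = -3 - 3 = -6)
J = 60 (J = 54 + (5 + 1)*1 = 54 + 6*1 = 54 + 6 = 60)
59526 - (X + n(18))*J = 59526 - (287/2 - 6)*60 = 59526 - 275*60/2 = 59526 - 1*8250 = 59526 - 8250 = 51276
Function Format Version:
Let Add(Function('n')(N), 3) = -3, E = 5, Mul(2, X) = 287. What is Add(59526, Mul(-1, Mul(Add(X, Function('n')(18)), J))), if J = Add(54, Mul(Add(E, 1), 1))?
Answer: 51276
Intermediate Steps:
X = Rational(287, 2) (X = Mul(Rational(1, 2), 287) = Rational(287, 2) ≈ 143.50)
Function('n')(N) = -6 (Function('n')(N) = Add(-3, -3) = -6)
J = 60 (J = Add(54, Mul(Add(5, 1), 1)) = Add(54, Mul(6, 1)) = Add(54, 6) = 60)
Add(59526, Mul(-1, Mul(Add(X, Function('n')(18)), J))) = Add(59526, Mul(-1, Mul(Add(Rational(287, 2), -6), 60))) = Add(59526, Mul(-1, Mul(Rational(275, 2), 60))) = Add(59526, Mul(-1, 8250)) = Add(59526, -8250) = 51276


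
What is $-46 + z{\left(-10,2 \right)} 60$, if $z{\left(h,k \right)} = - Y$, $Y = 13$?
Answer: $-826$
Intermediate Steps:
$z{\left(h,k \right)} = -13$ ($z{\left(h,k \right)} = \left(-1\right) 13 = -13$)
$-46 + z{\left(-10,2 \right)} 60 = -46 - 780 = -826$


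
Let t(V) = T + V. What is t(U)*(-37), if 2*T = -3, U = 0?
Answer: 111/2 ≈ 55.500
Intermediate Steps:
T = -3/2 (T = (½)*(-3) = -3/2 ≈ -1.5000)
t(V) = -3/2 + V
t(U)*(-37) = (-3/2 + 0)*(-37) = -3/2*(-37) = 111/2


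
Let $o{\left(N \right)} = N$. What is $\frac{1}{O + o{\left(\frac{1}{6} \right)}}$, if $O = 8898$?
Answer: $\frac{6}{53389} \approx 0.00011238$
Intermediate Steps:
$\frac{1}{O + o{\left(\frac{1}{6} \right)}} = \frac{1}{8898 + \frac{1}{6}} = \frac{1}{\frac{53389}{6}} = \frac{6}{53389}$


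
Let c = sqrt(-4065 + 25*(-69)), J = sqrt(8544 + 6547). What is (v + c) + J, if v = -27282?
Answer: -27282 + sqrt(15091) + I*sqrt(5790) ≈ -27159.0 + 76.092*I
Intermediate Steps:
J = sqrt(15091) ≈ 122.85
c = I*sqrt(5790) (c = sqrt(-4065 - 1725) = sqrt(-5790) = I*sqrt(5790) ≈ 76.092*I)
(v + c) + J = (-27282 + I*sqrt(5790)) + sqrt(15091) = -27282 + sqrt(15091) + I*sqrt(5790)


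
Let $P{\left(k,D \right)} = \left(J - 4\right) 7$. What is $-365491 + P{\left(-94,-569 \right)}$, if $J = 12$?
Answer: $-365435$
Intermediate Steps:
$P{\left(k,D \right)} = 56$ ($P{\left(k,D \right)} = \left(12 - 4\right) 7 = 8 \cdot 7 = 56$)
$-365491 + P{\left(-94,-569 \right)} = -365491 + 56 = -365435$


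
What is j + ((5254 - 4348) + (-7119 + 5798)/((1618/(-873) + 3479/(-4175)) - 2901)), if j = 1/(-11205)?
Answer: 107492586356678443/118585703853360 ≈ 906.46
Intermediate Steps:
j = -1/11205 ≈ -8.9246e-5
j + ((5254 - 4348) + (-7119 + 5798)/((1618/(-873) + 3479/(-4175)) - 2901)) = -1/11205 + ((5254 - 4348) + (-7119 + 5798)/((1618/(-873) + 3479/(-4175)) - 2901)) = -1/11205 + (906 - 1321/((1618*(-1/873) + 3479*(-1/4175)) - 2901)) = -1/11205 + (906 - 1321/((-1618/873 - 3479/4175) - 2901)) = -1/11205 + (906 - 1321/(-9792317/3644775 - 2901)) = -1/11205 + (906 - 1321/(-10583284592/3644775)) = -1/11205 + (906 - 1321*(-3644775/10583284592)) = -1/11205 + (906 + 4814747775/10583284592) = -1/11205 + 9593270588127/10583284592 = 107492586356678443/118585703853360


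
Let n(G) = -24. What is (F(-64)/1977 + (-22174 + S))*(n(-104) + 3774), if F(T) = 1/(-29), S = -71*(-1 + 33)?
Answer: -1751953148750/19111 ≈ -9.1672e+7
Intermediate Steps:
S = -2272 (S = -71*32 = -2272)
F(T) = -1/29
(F(-64)/1977 + (-22174 + S))*(n(-104) + 3774) = (-1/29/1977 + (-22174 - 2272))*(-24 + 3774) = (-1/29*1/1977 - 24446)*3750 = (-1/57333 - 24446)*3750 = -1401562519/57333*3750 = -1751953148750/19111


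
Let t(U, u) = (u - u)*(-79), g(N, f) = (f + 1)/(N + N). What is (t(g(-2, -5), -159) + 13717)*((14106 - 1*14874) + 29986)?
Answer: 400783306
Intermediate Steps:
g(N, f) = (1 + f)/(2*N) (g(N, f) = (1 + f)/((2*N)) = (1 + f)*(1/(2*N)) = (1 + f)/(2*N))
t(U, u) = 0 (t(U, u) = 0*(-79) = 0)
(t(g(-2, -5), -159) + 13717)*((14106 - 1*14874) + 29986) = (0 + 13717)*((14106 - 1*14874) + 29986) = 13717*((14106 - 14874) + 29986) = 13717*(-768 + 29986) = 13717*29218 = 400783306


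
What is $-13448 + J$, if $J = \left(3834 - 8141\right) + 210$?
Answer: $-17545$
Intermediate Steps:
$J = -4097$ ($J = -4307 + 210 = -4097$)
$-13448 + J = -13448 - 4097 = -17545$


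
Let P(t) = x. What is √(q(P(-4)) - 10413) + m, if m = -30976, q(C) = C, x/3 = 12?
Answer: -30976 + 3*I*√1153 ≈ -30976.0 + 101.87*I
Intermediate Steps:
x = 36 (x = 3*12 = 36)
P(t) = 36
√(q(P(-4)) - 10413) + m = √(36 - 10413) - 30976 = √(-10377) - 30976 = 3*I*√1153 - 30976 = -30976 + 3*I*√1153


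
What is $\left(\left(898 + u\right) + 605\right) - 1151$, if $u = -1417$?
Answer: $-1065$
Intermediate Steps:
$\left(\left(898 + u\right) + 605\right) - 1151 = \left(\left(898 - 1417\right) + 605\right) - 1151 = \left(-519 + 605\right) - 1151 = 86 - 1151 = -1065$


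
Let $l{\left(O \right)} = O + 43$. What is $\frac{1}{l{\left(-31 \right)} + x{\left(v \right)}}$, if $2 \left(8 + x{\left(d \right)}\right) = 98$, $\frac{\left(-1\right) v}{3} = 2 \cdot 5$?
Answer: $\frac{1}{53} \approx 0.018868$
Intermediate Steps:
$v = -30$ ($v = - 3 \cdot 2 \cdot 5 = \left(-3\right) 10 = -30$)
$x{\left(d \right)} = 41$ ($x{\left(d \right)} = -8 + \frac{1}{2} \cdot 98 = -8 + 49 = 41$)
$l{\left(O \right)} = 43 + O$
$\frac{1}{l{\left(-31 \right)} + x{\left(v \right)}} = \frac{1}{\left(43 - 31\right) + 41} = \frac{1}{12 + 41} = \frac{1}{53}$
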